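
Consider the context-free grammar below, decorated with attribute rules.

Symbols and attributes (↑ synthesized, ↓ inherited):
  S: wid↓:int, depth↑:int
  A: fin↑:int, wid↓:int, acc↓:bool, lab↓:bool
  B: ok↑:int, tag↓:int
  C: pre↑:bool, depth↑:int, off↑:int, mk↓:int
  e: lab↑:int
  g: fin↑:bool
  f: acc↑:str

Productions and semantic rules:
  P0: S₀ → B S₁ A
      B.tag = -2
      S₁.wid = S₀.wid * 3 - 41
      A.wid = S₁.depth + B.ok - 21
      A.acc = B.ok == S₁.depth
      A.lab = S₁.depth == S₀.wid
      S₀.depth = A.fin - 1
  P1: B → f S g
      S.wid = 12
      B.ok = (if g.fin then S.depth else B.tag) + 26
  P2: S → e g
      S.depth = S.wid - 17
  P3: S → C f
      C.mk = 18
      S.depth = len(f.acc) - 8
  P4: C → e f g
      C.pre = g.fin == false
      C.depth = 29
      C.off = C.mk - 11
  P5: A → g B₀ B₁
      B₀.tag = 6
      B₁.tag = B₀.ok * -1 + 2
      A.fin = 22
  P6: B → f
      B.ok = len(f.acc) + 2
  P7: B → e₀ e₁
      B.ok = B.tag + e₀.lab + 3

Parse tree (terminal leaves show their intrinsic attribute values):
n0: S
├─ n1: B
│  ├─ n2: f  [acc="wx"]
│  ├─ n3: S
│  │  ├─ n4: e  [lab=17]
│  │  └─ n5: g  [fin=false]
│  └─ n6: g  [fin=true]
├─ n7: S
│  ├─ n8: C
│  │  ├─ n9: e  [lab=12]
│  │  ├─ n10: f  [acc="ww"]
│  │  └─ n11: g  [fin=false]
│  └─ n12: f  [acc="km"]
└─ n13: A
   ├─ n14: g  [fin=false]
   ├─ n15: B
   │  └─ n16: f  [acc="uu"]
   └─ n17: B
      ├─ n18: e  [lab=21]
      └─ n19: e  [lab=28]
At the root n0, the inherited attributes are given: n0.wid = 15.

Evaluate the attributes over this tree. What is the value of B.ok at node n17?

22

1. n0.wid = 15  [given at root]
2. n1.tag = -2  [-2]
3. n2.acc = "wx"  [terminal]
4. n3.wid = 12  [12]
5. n4.lab = 17  [terminal]
6. n5.fin = false  [terminal]
7. n3.depth = -5  [S.wid - 17]
8. n6.fin = true  [terminal]
9. n1.ok = 21  [(if g.fin then S.depth else B.tag) + 26]
10. n7.wid = 4  [S₀.wid * 3 - 41]
11. n8.mk = 18  [18]
12. n9.lab = 12  [terminal]
13. n10.acc = "ww"  [terminal]
14. n11.fin = false  [terminal]
15. n8.pre = true  [g.fin == false]
16. n8.depth = 29  [29]
17. n8.off = 7  [C.mk - 11]
18. n12.acc = "km"  [terminal]
19. n7.depth = -6  [len(f.acc) - 8]
20. n13.wid = -6  [S₁.depth + B.ok - 21]
21. n13.acc = false  [B.ok == S₁.depth]
22. n13.lab = false  [S₁.depth == S₀.wid]
23. n14.fin = false  [terminal]
24. n15.tag = 6  [6]
25. n16.acc = "uu"  [terminal]
26. n15.ok = 4  [len(f.acc) + 2]
27. n17.tag = -2  [B₀.ok * -1 + 2]
28. n18.lab = 21  [terminal]
29. n19.lab = 28  [terminal]
30. n17.ok = 22  [B.tag + e₀.lab + 3]
31. n13.fin = 22  [22]
32. n0.depth = 21  [A.fin - 1]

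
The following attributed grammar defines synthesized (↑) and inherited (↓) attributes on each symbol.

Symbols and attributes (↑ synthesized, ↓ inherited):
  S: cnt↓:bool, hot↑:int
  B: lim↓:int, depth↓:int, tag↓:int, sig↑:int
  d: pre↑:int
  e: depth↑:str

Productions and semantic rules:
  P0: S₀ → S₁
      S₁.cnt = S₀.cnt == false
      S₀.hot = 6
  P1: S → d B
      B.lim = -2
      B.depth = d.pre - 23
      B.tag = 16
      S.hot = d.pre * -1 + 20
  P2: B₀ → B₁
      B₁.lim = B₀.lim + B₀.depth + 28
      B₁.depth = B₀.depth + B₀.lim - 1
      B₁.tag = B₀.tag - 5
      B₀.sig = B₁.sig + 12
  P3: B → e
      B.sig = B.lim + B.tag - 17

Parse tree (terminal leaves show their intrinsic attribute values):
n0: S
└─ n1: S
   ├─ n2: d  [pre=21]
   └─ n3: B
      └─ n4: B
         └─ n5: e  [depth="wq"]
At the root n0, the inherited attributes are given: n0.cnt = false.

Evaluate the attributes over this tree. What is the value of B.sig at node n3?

1. n0.cnt = false  [given at root]
2. n1.cnt = true  [S₀.cnt == false]
3. n2.pre = 21  [terminal]
4. n3.lim = -2  [-2]
5. n3.depth = -2  [d.pre - 23]
6. n3.tag = 16  [16]
7. n4.lim = 24  [B₀.lim + B₀.depth + 28]
8. n4.depth = -5  [B₀.depth + B₀.lim - 1]
9. n4.tag = 11  [B₀.tag - 5]
10. n5.depth = "wq"  [terminal]
11. n4.sig = 18  [B.lim + B.tag - 17]
12. n3.sig = 30  [B₁.sig + 12]
13. n1.hot = -1  [d.pre * -1 + 20]
14. n0.hot = 6  [6]

30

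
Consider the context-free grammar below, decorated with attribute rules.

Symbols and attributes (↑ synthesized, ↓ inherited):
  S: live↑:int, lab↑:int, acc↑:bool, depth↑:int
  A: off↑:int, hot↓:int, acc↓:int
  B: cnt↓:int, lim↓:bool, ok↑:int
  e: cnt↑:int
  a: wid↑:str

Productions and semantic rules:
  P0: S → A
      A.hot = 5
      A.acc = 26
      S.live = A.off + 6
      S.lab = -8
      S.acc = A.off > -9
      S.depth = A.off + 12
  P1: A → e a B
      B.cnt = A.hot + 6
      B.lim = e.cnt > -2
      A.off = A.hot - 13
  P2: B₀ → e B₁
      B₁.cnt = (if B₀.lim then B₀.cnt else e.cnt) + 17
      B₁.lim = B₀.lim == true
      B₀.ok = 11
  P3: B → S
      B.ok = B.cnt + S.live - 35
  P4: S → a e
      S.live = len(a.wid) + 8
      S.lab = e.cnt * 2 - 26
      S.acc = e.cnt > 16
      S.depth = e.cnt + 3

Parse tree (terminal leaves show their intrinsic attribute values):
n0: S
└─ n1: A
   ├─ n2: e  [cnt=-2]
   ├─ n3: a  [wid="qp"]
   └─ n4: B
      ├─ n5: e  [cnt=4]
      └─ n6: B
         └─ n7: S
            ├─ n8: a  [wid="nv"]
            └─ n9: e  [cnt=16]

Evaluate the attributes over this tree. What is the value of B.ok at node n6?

1. n1.hot = 5  [5]
2. n1.acc = 26  [26]
3. n2.cnt = -2  [terminal]
4. n3.wid = "qp"  [terminal]
5. n4.cnt = 11  [A.hot + 6]
6. n4.lim = false  [e.cnt > -2]
7. n5.cnt = 4  [terminal]
8. n6.cnt = 21  [(if B₀.lim then B₀.cnt else e.cnt) + 17]
9. n6.lim = false  [B₀.lim == true]
10. n8.wid = "nv"  [terminal]
11. n9.cnt = 16  [terminal]
12. n7.live = 10  [len(a.wid) + 8]
13. n7.lab = 6  [e.cnt * 2 - 26]
14. n7.acc = false  [e.cnt > 16]
15. n7.depth = 19  [e.cnt + 3]
16. n6.ok = -4  [B.cnt + S.live - 35]
17. n4.ok = 11  [11]
18. n1.off = -8  [A.hot - 13]
19. n0.live = -2  [A.off + 6]
20. n0.lab = -8  [-8]
21. n0.acc = true  [A.off > -9]
22. n0.depth = 4  [A.off + 12]

-4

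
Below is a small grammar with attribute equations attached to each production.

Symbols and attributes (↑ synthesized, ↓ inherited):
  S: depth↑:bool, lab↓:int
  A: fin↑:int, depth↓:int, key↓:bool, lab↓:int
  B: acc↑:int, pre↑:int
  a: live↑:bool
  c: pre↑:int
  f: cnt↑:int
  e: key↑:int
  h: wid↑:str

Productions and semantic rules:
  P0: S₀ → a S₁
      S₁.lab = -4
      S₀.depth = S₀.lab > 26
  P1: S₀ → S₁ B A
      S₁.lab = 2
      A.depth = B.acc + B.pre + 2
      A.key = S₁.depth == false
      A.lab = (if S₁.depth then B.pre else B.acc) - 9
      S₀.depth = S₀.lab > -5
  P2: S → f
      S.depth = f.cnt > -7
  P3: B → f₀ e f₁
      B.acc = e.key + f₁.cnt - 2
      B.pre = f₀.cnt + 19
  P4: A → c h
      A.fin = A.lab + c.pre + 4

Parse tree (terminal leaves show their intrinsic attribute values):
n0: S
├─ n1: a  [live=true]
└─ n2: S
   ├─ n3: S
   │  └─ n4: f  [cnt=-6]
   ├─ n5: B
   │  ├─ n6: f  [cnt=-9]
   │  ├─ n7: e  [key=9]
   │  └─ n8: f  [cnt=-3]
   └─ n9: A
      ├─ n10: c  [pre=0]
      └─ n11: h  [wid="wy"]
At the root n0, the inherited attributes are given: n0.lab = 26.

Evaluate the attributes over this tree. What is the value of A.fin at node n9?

1. n0.lab = 26  [given at root]
2. n1.live = true  [terminal]
3. n2.lab = -4  [-4]
4. n3.lab = 2  [2]
5. n4.cnt = -6  [terminal]
6. n3.depth = true  [f.cnt > -7]
7. n6.cnt = -9  [terminal]
8. n7.key = 9  [terminal]
9. n8.cnt = -3  [terminal]
10. n5.acc = 4  [e.key + f₁.cnt - 2]
11. n5.pre = 10  [f₀.cnt + 19]
12. n9.depth = 16  [B.acc + B.pre + 2]
13. n9.key = false  [S₁.depth == false]
14. n9.lab = 1  [(if S₁.depth then B.pre else B.acc) - 9]
15. n10.pre = 0  [terminal]
16. n11.wid = "wy"  [terminal]
17. n9.fin = 5  [A.lab + c.pre + 4]
18. n2.depth = true  [S₀.lab > -5]
19. n0.depth = false  [S₀.lab > 26]

5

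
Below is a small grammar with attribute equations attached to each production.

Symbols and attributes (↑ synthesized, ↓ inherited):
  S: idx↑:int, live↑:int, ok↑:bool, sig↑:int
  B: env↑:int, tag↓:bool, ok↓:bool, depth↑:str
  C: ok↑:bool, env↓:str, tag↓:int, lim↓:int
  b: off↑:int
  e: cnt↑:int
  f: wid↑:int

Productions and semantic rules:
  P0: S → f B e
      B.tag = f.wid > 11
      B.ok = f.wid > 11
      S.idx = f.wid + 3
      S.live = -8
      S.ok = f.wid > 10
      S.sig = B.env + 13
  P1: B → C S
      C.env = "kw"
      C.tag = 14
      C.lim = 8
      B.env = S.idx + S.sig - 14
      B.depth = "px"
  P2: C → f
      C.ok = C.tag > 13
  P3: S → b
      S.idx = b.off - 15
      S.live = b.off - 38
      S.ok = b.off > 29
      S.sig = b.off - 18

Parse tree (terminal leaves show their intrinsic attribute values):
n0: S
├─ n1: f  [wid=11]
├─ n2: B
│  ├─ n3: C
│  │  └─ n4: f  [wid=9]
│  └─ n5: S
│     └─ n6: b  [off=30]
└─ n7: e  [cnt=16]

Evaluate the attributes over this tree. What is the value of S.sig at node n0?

1. n1.wid = 11  [terminal]
2. n2.tag = false  [f.wid > 11]
3. n2.ok = false  [f.wid > 11]
4. n3.env = "kw"  ["kw"]
5. n3.tag = 14  [14]
6. n3.lim = 8  [8]
7. n4.wid = 9  [terminal]
8. n3.ok = true  [C.tag > 13]
9. n6.off = 30  [terminal]
10. n5.idx = 15  [b.off - 15]
11. n5.live = -8  [b.off - 38]
12. n5.ok = true  [b.off > 29]
13. n5.sig = 12  [b.off - 18]
14. n2.env = 13  [S.idx + S.sig - 14]
15. n2.depth = "px"  ["px"]
16. n7.cnt = 16  [terminal]
17. n0.idx = 14  [f.wid + 3]
18. n0.live = -8  [-8]
19. n0.ok = true  [f.wid > 10]
20. n0.sig = 26  [B.env + 13]

26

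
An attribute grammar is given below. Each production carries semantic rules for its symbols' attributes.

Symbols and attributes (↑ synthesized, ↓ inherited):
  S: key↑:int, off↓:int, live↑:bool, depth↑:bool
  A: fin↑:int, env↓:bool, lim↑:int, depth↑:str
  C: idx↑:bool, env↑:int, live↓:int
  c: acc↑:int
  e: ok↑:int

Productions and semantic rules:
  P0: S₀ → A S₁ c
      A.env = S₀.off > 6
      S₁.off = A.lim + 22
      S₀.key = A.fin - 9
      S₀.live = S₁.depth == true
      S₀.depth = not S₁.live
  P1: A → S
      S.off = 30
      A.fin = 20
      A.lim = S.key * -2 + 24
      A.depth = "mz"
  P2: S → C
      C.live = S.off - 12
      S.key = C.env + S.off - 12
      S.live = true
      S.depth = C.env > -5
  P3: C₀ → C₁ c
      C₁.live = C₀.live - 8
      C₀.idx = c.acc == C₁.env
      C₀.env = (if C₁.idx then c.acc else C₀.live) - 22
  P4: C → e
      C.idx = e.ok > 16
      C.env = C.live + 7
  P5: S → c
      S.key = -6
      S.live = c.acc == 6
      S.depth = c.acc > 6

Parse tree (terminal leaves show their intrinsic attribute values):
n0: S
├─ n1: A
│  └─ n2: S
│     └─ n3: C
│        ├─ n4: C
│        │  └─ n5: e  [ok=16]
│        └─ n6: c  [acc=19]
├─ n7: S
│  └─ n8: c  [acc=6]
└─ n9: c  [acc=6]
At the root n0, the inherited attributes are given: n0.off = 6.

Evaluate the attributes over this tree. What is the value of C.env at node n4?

17

1. n0.off = 6  [given at root]
2. n1.env = false  [S₀.off > 6]
3. n2.off = 30  [30]
4. n3.live = 18  [S.off - 12]
5. n4.live = 10  [C₀.live - 8]
6. n5.ok = 16  [terminal]
7. n4.idx = false  [e.ok > 16]
8. n4.env = 17  [C.live + 7]
9. n6.acc = 19  [terminal]
10. n3.idx = false  [c.acc == C₁.env]
11. n3.env = -4  [(if C₁.idx then c.acc else C₀.live) - 22]
12. n2.key = 14  [C.env + S.off - 12]
13. n2.live = true  [true]
14. n2.depth = true  [C.env > -5]
15. n1.fin = 20  [20]
16. n1.lim = -4  [S.key * -2 + 24]
17. n1.depth = "mz"  ["mz"]
18. n7.off = 18  [A.lim + 22]
19. n8.acc = 6  [terminal]
20. n7.key = -6  [-6]
21. n7.live = true  [c.acc == 6]
22. n7.depth = false  [c.acc > 6]
23. n9.acc = 6  [terminal]
24. n0.key = 11  [A.fin - 9]
25. n0.live = false  [S₁.depth == true]
26. n0.depth = false  [not S₁.live]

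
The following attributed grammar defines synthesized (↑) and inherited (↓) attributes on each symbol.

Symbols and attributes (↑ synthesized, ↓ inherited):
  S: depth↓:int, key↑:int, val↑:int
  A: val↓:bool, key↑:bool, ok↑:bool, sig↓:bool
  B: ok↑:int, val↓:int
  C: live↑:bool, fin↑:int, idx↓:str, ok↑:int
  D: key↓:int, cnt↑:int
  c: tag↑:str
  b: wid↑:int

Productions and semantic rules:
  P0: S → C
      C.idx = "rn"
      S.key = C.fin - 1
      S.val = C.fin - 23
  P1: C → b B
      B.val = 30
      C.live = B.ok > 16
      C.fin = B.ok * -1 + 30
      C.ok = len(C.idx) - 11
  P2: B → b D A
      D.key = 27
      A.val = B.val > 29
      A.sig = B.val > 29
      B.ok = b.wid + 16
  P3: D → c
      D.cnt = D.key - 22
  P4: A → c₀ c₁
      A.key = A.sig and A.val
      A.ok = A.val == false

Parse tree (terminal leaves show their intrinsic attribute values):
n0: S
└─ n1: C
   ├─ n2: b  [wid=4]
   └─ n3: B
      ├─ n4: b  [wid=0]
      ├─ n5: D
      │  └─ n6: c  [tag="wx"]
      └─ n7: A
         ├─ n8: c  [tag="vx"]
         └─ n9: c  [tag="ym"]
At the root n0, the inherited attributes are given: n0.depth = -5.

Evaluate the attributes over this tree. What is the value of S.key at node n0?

13

1. n0.depth = -5  [given at root]
2. n1.idx = "rn"  ["rn"]
3. n2.wid = 4  [terminal]
4. n3.val = 30  [30]
5. n4.wid = 0  [terminal]
6. n5.key = 27  [27]
7. n6.tag = "wx"  [terminal]
8. n5.cnt = 5  [D.key - 22]
9. n7.val = true  [B.val > 29]
10. n7.sig = true  [B.val > 29]
11. n8.tag = "vx"  [terminal]
12. n9.tag = "ym"  [terminal]
13. n7.key = true  [A.sig and A.val]
14. n7.ok = false  [A.val == false]
15. n3.ok = 16  [b.wid + 16]
16. n1.live = false  [B.ok > 16]
17. n1.fin = 14  [B.ok * -1 + 30]
18. n1.ok = -9  [len(C.idx) - 11]
19. n0.key = 13  [C.fin - 1]
20. n0.val = -9  [C.fin - 23]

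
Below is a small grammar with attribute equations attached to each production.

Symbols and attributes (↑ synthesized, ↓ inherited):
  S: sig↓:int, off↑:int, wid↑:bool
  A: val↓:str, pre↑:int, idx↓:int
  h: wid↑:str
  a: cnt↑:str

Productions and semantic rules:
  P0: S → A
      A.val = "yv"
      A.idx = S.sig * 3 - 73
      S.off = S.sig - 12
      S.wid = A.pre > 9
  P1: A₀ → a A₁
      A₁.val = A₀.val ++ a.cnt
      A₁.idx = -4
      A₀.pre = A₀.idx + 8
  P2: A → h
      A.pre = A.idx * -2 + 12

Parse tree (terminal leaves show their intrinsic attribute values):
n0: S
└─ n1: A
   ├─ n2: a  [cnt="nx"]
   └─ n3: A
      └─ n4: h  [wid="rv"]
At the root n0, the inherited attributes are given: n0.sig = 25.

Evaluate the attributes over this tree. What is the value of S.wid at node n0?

true

1. n0.sig = 25  [given at root]
2. n1.val = "yv"  ["yv"]
3. n1.idx = 2  [S.sig * 3 - 73]
4. n2.cnt = "nx"  [terminal]
5. n3.val = "yvnx"  [A₀.val ++ a.cnt]
6. n3.idx = -4  [-4]
7. n4.wid = "rv"  [terminal]
8. n3.pre = 20  [A.idx * -2 + 12]
9. n1.pre = 10  [A₀.idx + 8]
10. n0.off = 13  [S.sig - 12]
11. n0.wid = true  [A.pre > 9]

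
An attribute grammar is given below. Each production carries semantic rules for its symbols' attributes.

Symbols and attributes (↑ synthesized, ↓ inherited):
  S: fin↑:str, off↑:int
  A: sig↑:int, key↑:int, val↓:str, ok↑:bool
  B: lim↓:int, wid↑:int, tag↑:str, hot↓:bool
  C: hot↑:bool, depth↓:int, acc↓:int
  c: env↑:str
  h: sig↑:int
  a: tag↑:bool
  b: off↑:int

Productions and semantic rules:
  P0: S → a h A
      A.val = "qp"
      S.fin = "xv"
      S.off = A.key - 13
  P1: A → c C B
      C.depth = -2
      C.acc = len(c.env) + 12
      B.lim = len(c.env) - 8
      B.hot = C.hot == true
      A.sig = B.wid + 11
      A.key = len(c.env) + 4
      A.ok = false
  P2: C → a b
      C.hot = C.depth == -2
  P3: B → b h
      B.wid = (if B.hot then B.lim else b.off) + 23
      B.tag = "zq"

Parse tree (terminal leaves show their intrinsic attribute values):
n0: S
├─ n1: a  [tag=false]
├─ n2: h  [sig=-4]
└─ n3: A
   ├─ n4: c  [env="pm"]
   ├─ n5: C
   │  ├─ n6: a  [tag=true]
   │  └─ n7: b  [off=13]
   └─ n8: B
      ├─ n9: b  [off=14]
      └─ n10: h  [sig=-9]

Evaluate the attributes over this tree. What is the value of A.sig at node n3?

28

1. n1.tag = false  [terminal]
2. n2.sig = -4  [terminal]
3. n3.val = "qp"  ["qp"]
4. n4.env = "pm"  [terminal]
5. n5.depth = -2  [-2]
6. n5.acc = 14  [len(c.env) + 12]
7. n6.tag = true  [terminal]
8. n7.off = 13  [terminal]
9. n5.hot = true  [C.depth == -2]
10. n8.lim = -6  [len(c.env) - 8]
11. n8.hot = true  [C.hot == true]
12. n9.off = 14  [terminal]
13. n10.sig = -9  [terminal]
14. n8.wid = 17  [(if B.hot then B.lim else b.off) + 23]
15. n8.tag = "zq"  ["zq"]
16. n3.sig = 28  [B.wid + 11]
17. n3.key = 6  [len(c.env) + 4]
18. n3.ok = false  [false]
19. n0.fin = "xv"  ["xv"]
20. n0.off = -7  [A.key - 13]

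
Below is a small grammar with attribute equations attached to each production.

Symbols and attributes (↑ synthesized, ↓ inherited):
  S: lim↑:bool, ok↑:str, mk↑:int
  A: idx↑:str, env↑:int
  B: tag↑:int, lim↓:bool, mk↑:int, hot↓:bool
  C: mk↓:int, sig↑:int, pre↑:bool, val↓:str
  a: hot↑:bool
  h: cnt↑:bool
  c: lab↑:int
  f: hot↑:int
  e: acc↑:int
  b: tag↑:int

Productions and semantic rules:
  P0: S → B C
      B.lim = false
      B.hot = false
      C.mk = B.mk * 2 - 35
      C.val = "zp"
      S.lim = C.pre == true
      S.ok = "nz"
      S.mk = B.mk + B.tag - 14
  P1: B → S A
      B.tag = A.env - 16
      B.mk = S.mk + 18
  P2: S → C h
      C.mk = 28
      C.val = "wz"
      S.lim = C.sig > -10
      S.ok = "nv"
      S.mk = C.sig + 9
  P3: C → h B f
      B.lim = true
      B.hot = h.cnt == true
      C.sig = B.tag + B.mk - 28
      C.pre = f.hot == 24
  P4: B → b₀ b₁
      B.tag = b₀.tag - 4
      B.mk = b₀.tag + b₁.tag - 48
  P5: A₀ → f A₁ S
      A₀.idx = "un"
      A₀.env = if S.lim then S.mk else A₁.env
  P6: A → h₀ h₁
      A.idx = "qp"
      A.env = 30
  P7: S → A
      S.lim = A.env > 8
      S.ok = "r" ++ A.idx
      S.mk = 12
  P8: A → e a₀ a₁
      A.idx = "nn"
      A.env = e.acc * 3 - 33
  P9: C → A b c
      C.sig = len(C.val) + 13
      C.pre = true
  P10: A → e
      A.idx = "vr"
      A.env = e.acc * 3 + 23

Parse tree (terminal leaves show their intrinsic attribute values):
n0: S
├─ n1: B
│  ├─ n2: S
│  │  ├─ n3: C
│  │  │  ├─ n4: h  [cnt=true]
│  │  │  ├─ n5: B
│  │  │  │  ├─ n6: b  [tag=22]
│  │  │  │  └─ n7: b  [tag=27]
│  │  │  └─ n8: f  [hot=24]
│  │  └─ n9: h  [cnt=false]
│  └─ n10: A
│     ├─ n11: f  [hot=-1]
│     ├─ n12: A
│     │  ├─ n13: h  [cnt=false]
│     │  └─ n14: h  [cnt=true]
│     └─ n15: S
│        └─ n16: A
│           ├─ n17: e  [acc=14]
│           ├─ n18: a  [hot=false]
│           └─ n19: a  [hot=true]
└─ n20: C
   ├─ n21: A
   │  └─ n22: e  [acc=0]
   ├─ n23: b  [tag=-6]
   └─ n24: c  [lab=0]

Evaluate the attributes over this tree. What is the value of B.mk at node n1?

1. n1.lim = false  [false]
2. n1.hot = false  [false]
3. n3.mk = 28  [28]
4. n3.val = "wz"  ["wz"]
5. n4.cnt = true  [terminal]
6. n5.lim = true  [true]
7. n5.hot = true  [h.cnt == true]
8. n6.tag = 22  [terminal]
9. n7.tag = 27  [terminal]
10. n5.tag = 18  [b₀.tag - 4]
11. n5.mk = 1  [b₀.tag + b₁.tag - 48]
12. n8.hot = 24  [terminal]
13. n3.sig = -9  [B.tag + B.mk - 28]
14. n3.pre = true  [f.hot == 24]
15. n9.cnt = false  [terminal]
16. n2.lim = true  [C.sig > -10]
17. n2.ok = "nv"  ["nv"]
18. n2.mk = 0  [C.sig + 9]
19. n11.hot = -1  [terminal]
20. n13.cnt = false  [terminal]
21. n14.cnt = true  [terminal]
22. n12.idx = "qp"  ["qp"]
23. n12.env = 30  [30]
24. n17.acc = 14  [terminal]
25. n18.hot = false  [terminal]
26. n19.hot = true  [terminal]
27. n16.idx = "nn"  ["nn"]
28. n16.env = 9  [e.acc * 3 - 33]
29. n15.lim = true  [A.env > 8]
30. n15.ok = "rnn"  ["r" ++ A.idx]
31. n15.mk = 12  [12]
32. n10.idx = "un"  ["un"]
33. n10.env = 12  [if S.lim then S.mk else A₁.env]
34. n1.tag = -4  [A.env - 16]
35. n1.mk = 18  [S.mk + 18]
36. n20.mk = 1  [B.mk * 2 - 35]
37. n20.val = "zp"  ["zp"]
38. n22.acc = 0  [terminal]
39. n21.idx = "vr"  ["vr"]
40. n21.env = 23  [e.acc * 3 + 23]
41. n23.tag = -6  [terminal]
42. n24.lab = 0  [terminal]
43. n20.sig = 15  [len(C.val) + 13]
44. n20.pre = true  [true]
45. n0.lim = true  [C.pre == true]
46. n0.ok = "nz"  ["nz"]
47. n0.mk = 0  [B.mk + B.tag - 14]

18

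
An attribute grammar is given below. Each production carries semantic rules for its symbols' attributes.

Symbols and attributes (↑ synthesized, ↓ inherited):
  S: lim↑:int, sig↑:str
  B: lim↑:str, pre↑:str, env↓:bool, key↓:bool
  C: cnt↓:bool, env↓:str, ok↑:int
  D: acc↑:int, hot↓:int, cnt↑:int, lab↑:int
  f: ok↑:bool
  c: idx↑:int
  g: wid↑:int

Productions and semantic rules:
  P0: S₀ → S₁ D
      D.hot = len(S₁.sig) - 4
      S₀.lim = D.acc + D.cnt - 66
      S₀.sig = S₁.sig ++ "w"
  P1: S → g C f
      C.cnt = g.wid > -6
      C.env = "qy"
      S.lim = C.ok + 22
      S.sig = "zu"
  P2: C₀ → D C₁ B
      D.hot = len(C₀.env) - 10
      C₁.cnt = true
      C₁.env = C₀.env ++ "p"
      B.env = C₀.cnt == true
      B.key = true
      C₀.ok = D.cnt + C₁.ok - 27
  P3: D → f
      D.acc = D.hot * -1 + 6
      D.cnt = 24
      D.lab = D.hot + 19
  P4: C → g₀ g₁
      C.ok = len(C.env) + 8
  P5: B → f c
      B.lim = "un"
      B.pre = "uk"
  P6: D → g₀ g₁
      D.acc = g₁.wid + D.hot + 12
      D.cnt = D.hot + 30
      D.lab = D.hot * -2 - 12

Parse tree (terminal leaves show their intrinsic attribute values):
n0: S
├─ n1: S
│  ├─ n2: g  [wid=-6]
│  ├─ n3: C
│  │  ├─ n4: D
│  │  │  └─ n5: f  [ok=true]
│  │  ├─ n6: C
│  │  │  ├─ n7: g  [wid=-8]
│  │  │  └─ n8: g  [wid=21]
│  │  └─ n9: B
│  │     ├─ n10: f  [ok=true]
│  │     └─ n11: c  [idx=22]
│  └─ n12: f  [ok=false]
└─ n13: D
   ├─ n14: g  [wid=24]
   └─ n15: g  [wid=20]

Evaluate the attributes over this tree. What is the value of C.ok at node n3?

8

1. n2.wid = -6  [terminal]
2. n3.cnt = false  [g.wid > -6]
3. n3.env = "qy"  ["qy"]
4. n4.hot = -8  [len(C₀.env) - 10]
5. n5.ok = true  [terminal]
6. n4.acc = 14  [D.hot * -1 + 6]
7. n4.cnt = 24  [24]
8. n4.lab = 11  [D.hot + 19]
9. n6.cnt = true  [true]
10. n6.env = "qyp"  [C₀.env ++ "p"]
11. n7.wid = -8  [terminal]
12. n8.wid = 21  [terminal]
13. n6.ok = 11  [len(C.env) + 8]
14. n9.env = false  [C₀.cnt == true]
15. n9.key = true  [true]
16. n10.ok = true  [terminal]
17. n11.idx = 22  [terminal]
18. n9.lim = "un"  ["un"]
19. n9.pre = "uk"  ["uk"]
20. n3.ok = 8  [D.cnt + C₁.ok - 27]
21. n12.ok = false  [terminal]
22. n1.lim = 30  [C.ok + 22]
23. n1.sig = "zu"  ["zu"]
24. n13.hot = -2  [len(S₁.sig) - 4]
25. n14.wid = 24  [terminal]
26. n15.wid = 20  [terminal]
27. n13.acc = 30  [g₁.wid + D.hot + 12]
28. n13.cnt = 28  [D.hot + 30]
29. n13.lab = -8  [D.hot * -2 - 12]
30. n0.lim = -8  [D.acc + D.cnt - 66]
31. n0.sig = "zuw"  [S₁.sig ++ "w"]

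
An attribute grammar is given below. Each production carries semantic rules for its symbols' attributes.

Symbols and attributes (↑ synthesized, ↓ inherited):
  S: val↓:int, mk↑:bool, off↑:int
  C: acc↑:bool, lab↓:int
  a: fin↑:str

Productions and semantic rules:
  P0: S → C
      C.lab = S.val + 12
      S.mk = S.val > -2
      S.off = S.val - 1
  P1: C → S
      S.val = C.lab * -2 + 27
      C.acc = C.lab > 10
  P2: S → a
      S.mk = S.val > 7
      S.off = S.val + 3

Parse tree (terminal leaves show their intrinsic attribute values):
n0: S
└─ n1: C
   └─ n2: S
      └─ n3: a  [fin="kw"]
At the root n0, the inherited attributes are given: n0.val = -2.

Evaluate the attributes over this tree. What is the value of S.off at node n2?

10

1. n0.val = -2  [given at root]
2. n1.lab = 10  [S.val + 12]
3. n2.val = 7  [C.lab * -2 + 27]
4. n3.fin = "kw"  [terminal]
5. n2.mk = false  [S.val > 7]
6. n2.off = 10  [S.val + 3]
7. n1.acc = false  [C.lab > 10]
8. n0.mk = false  [S.val > -2]
9. n0.off = -3  [S.val - 1]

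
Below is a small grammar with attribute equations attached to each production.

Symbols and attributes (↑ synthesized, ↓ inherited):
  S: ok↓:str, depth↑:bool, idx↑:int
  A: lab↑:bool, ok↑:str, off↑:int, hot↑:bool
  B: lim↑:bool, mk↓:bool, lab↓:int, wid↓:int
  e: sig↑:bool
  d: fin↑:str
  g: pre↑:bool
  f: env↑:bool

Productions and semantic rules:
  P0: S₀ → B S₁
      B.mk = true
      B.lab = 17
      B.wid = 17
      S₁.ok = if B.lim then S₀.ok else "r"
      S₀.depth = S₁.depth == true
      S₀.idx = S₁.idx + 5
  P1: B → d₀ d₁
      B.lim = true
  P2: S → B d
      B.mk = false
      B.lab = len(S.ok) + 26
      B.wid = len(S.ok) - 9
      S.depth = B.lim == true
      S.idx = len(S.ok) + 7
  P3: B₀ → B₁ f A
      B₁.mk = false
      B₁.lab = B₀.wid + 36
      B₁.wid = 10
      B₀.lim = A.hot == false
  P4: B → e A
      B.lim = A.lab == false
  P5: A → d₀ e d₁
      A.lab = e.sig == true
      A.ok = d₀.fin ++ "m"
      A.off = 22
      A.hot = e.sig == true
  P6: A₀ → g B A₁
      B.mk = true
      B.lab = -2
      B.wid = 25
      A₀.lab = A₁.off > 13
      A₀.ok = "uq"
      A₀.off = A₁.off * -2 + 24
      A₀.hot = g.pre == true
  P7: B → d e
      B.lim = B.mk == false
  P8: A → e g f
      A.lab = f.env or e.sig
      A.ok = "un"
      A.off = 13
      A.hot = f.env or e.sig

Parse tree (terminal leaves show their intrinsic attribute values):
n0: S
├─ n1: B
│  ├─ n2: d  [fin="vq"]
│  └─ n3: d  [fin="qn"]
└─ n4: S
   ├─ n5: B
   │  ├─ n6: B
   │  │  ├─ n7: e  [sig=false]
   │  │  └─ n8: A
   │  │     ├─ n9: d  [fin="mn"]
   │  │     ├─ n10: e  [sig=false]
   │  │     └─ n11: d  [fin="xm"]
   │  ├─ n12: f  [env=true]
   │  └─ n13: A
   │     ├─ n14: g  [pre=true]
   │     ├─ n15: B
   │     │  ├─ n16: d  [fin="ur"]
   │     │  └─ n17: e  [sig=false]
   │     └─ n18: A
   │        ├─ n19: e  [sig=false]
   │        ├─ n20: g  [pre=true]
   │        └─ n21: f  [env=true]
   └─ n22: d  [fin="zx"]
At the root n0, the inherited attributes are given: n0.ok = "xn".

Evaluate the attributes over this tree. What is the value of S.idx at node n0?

1. n0.ok = "xn"  [given at root]
2. n1.mk = true  [true]
3. n1.lab = 17  [17]
4. n1.wid = 17  [17]
5. n2.fin = "vq"  [terminal]
6. n3.fin = "qn"  [terminal]
7. n1.lim = true  [true]
8. n4.ok = "xn"  [if B.lim then S₀.ok else "r"]
9. n5.mk = false  [false]
10. n5.lab = 28  [len(S.ok) + 26]
11. n5.wid = -7  [len(S.ok) - 9]
12. n6.mk = false  [false]
13. n6.lab = 29  [B₀.wid + 36]
14. n6.wid = 10  [10]
15. n7.sig = false  [terminal]
16. n9.fin = "mn"  [terminal]
17. n10.sig = false  [terminal]
18. n11.fin = "xm"  [terminal]
19. n8.lab = false  [e.sig == true]
20. n8.ok = "mnm"  [d₀.fin ++ "m"]
21. n8.off = 22  [22]
22. n8.hot = false  [e.sig == true]
23. n6.lim = true  [A.lab == false]
24. n12.env = true  [terminal]
25. n14.pre = true  [terminal]
26. n15.mk = true  [true]
27. n15.lab = -2  [-2]
28. n15.wid = 25  [25]
29. n16.fin = "ur"  [terminal]
30. n17.sig = false  [terminal]
31. n15.lim = false  [B.mk == false]
32. n19.sig = false  [terminal]
33. n20.pre = true  [terminal]
34. n21.env = true  [terminal]
35. n18.lab = true  [f.env or e.sig]
36. n18.ok = "un"  ["un"]
37. n18.off = 13  [13]
38. n18.hot = true  [f.env or e.sig]
39. n13.lab = false  [A₁.off > 13]
40. n13.ok = "uq"  ["uq"]
41. n13.off = -2  [A₁.off * -2 + 24]
42. n13.hot = true  [g.pre == true]
43. n5.lim = false  [A.hot == false]
44. n22.fin = "zx"  [terminal]
45. n4.depth = false  [B.lim == true]
46. n4.idx = 9  [len(S.ok) + 7]
47. n0.depth = false  [S₁.depth == true]
48. n0.idx = 14  [S₁.idx + 5]

14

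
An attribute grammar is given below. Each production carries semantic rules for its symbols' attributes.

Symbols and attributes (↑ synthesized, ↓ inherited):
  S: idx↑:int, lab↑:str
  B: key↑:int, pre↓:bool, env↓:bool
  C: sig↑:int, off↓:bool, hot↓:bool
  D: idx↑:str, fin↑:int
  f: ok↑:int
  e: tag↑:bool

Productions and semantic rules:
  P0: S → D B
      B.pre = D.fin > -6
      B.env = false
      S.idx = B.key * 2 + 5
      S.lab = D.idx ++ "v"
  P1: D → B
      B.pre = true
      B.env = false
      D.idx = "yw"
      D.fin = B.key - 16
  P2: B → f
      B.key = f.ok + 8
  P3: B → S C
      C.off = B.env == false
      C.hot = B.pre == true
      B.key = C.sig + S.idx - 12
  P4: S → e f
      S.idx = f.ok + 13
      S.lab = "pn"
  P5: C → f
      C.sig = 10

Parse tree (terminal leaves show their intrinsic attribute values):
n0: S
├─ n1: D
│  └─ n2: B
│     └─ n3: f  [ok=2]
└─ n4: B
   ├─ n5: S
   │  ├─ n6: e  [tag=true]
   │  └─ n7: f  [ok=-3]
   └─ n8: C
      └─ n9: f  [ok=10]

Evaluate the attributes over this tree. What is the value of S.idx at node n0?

1. n2.pre = true  [true]
2. n2.env = false  [false]
3. n3.ok = 2  [terminal]
4. n2.key = 10  [f.ok + 8]
5. n1.idx = "yw"  ["yw"]
6. n1.fin = -6  [B.key - 16]
7. n4.pre = false  [D.fin > -6]
8. n4.env = false  [false]
9. n6.tag = true  [terminal]
10. n7.ok = -3  [terminal]
11. n5.idx = 10  [f.ok + 13]
12. n5.lab = "pn"  ["pn"]
13. n8.off = true  [B.env == false]
14. n8.hot = false  [B.pre == true]
15. n9.ok = 10  [terminal]
16. n8.sig = 10  [10]
17. n4.key = 8  [C.sig + S.idx - 12]
18. n0.idx = 21  [B.key * 2 + 5]
19. n0.lab = "ywv"  [D.idx ++ "v"]

21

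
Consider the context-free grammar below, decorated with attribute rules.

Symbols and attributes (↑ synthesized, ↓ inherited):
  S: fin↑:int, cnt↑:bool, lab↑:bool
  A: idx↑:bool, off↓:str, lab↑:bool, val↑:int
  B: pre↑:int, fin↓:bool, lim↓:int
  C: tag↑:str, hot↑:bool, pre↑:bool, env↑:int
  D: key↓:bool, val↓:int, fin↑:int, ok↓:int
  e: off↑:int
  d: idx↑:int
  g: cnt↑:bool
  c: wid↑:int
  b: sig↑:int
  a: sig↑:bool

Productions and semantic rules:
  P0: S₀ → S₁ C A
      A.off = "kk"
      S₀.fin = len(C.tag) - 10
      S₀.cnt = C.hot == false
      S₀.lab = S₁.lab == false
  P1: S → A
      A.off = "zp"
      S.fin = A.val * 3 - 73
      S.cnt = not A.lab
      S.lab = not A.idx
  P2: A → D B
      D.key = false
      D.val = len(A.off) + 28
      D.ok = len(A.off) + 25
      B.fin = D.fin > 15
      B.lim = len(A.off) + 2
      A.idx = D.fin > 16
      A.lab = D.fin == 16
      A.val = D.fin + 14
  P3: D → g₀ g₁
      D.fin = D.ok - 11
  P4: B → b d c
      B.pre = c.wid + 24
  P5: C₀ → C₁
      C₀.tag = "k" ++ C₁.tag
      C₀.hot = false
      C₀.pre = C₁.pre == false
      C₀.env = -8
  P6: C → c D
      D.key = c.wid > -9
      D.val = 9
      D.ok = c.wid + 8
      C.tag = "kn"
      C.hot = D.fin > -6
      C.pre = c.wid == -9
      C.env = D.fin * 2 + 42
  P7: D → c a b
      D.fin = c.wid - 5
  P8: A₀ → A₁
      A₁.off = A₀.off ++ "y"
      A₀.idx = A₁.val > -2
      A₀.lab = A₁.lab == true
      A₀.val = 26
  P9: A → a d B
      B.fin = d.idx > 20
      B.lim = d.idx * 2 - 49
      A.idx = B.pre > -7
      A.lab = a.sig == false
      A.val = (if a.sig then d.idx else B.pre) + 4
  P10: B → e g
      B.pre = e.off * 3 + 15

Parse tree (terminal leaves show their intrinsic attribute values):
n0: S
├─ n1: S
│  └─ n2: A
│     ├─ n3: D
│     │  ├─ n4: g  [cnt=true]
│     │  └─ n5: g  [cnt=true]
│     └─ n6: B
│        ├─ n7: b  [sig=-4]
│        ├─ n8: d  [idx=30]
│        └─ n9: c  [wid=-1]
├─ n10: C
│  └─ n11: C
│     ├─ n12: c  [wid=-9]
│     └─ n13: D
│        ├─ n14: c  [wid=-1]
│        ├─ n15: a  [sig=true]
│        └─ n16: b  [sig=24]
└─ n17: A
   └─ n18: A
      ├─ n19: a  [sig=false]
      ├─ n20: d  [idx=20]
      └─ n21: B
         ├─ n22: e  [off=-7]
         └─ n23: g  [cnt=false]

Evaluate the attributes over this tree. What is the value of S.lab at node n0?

false

1. n2.off = "zp"  ["zp"]
2. n3.key = false  [false]
3. n3.val = 30  [len(A.off) + 28]
4. n3.ok = 27  [len(A.off) + 25]
5. n4.cnt = true  [terminal]
6. n5.cnt = true  [terminal]
7. n3.fin = 16  [D.ok - 11]
8. n6.fin = true  [D.fin > 15]
9. n6.lim = 4  [len(A.off) + 2]
10. n7.sig = -4  [terminal]
11. n8.idx = 30  [terminal]
12. n9.wid = -1  [terminal]
13. n6.pre = 23  [c.wid + 24]
14. n2.idx = false  [D.fin > 16]
15. n2.lab = true  [D.fin == 16]
16. n2.val = 30  [D.fin + 14]
17. n1.fin = 17  [A.val * 3 - 73]
18. n1.cnt = false  [not A.lab]
19. n1.lab = true  [not A.idx]
20. n12.wid = -9  [terminal]
21. n13.key = false  [c.wid > -9]
22. n13.val = 9  [9]
23. n13.ok = -1  [c.wid + 8]
24. n14.wid = -1  [terminal]
25. n15.sig = true  [terminal]
26. n16.sig = 24  [terminal]
27. n13.fin = -6  [c.wid - 5]
28. n11.tag = "kn"  ["kn"]
29. n11.hot = false  [D.fin > -6]
30. n11.pre = true  [c.wid == -9]
31. n11.env = 30  [D.fin * 2 + 42]
32. n10.tag = "kkn"  ["k" ++ C₁.tag]
33. n10.hot = false  [false]
34. n10.pre = false  [C₁.pre == false]
35. n10.env = -8  [-8]
36. n17.off = "kk"  ["kk"]
37. n18.off = "kky"  [A₀.off ++ "y"]
38. n19.sig = false  [terminal]
39. n20.idx = 20  [terminal]
40. n21.fin = false  [d.idx > 20]
41. n21.lim = -9  [d.idx * 2 - 49]
42. n22.off = -7  [terminal]
43. n23.cnt = false  [terminal]
44. n21.pre = -6  [e.off * 3 + 15]
45. n18.idx = true  [B.pre > -7]
46. n18.lab = true  [a.sig == false]
47. n18.val = -2  [(if a.sig then d.idx else B.pre) + 4]
48. n17.idx = false  [A₁.val > -2]
49. n17.lab = true  [A₁.lab == true]
50. n17.val = 26  [26]
51. n0.fin = -7  [len(C.tag) - 10]
52. n0.cnt = true  [C.hot == false]
53. n0.lab = false  [S₁.lab == false]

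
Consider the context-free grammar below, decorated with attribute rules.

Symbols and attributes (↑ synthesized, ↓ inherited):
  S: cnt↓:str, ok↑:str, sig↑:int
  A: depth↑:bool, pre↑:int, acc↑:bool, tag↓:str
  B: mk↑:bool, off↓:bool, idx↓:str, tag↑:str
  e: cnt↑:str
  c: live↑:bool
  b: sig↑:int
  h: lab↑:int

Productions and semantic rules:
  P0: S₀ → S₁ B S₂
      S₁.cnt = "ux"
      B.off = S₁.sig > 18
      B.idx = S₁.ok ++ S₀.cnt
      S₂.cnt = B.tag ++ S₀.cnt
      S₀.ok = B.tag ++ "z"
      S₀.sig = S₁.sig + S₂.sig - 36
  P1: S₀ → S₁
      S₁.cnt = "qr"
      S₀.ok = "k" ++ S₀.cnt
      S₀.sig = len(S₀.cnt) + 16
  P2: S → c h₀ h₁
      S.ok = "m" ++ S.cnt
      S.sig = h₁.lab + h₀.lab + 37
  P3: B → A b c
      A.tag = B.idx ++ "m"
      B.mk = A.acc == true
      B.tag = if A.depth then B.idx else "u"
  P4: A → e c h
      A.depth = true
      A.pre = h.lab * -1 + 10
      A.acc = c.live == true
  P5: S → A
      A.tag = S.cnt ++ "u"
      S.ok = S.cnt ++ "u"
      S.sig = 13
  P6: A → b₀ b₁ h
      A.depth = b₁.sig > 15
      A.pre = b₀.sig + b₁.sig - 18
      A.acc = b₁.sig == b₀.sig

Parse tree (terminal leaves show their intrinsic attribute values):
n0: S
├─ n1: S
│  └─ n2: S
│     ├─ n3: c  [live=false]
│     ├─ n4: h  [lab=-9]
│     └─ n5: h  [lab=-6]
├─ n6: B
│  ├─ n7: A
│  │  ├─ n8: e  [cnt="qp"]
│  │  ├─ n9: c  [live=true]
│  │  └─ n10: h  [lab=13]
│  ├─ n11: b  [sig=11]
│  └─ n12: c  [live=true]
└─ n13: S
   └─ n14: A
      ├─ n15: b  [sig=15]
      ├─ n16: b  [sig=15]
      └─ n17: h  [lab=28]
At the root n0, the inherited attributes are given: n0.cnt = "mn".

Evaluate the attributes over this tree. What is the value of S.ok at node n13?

1. n0.cnt = "mn"  [given at root]
2. n1.cnt = "ux"  ["ux"]
3. n2.cnt = "qr"  ["qr"]
4. n3.live = false  [terminal]
5. n4.lab = -9  [terminal]
6. n5.lab = -6  [terminal]
7. n2.ok = "mqr"  ["m" ++ S.cnt]
8. n2.sig = 22  [h₁.lab + h₀.lab + 37]
9. n1.ok = "kux"  ["k" ++ S₀.cnt]
10. n1.sig = 18  [len(S₀.cnt) + 16]
11. n6.off = false  [S₁.sig > 18]
12. n6.idx = "kuxmn"  [S₁.ok ++ S₀.cnt]
13. n7.tag = "kuxmnm"  [B.idx ++ "m"]
14. n8.cnt = "qp"  [terminal]
15. n9.live = true  [terminal]
16. n10.lab = 13  [terminal]
17. n7.depth = true  [true]
18. n7.pre = -3  [h.lab * -1 + 10]
19. n7.acc = true  [c.live == true]
20. n11.sig = 11  [terminal]
21. n12.live = true  [terminal]
22. n6.mk = true  [A.acc == true]
23. n6.tag = "kuxmn"  [if A.depth then B.idx else "u"]
24. n13.cnt = "kuxmnmn"  [B.tag ++ S₀.cnt]
25. n14.tag = "kuxmnmnu"  [S.cnt ++ "u"]
26. n15.sig = 15  [terminal]
27. n16.sig = 15  [terminal]
28. n17.lab = 28  [terminal]
29. n14.depth = false  [b₁.sig > 15]
30. n14.pre = 12  [b₀.sig + b₁.sig - 18]
31. n14.acc = true  [b₁.sig == b₀.sig]
32. n13.ok = "kuxmnmnu"  [S.cnt ++ "u"]
33. n13.sig = 13  [13]
34. n0.ok = "kuxmnz"  [B.tag ++ "z"]
35. n0.sig = -5  [S₁.sig + S₂.sig - 36]

"kuxmnmnu"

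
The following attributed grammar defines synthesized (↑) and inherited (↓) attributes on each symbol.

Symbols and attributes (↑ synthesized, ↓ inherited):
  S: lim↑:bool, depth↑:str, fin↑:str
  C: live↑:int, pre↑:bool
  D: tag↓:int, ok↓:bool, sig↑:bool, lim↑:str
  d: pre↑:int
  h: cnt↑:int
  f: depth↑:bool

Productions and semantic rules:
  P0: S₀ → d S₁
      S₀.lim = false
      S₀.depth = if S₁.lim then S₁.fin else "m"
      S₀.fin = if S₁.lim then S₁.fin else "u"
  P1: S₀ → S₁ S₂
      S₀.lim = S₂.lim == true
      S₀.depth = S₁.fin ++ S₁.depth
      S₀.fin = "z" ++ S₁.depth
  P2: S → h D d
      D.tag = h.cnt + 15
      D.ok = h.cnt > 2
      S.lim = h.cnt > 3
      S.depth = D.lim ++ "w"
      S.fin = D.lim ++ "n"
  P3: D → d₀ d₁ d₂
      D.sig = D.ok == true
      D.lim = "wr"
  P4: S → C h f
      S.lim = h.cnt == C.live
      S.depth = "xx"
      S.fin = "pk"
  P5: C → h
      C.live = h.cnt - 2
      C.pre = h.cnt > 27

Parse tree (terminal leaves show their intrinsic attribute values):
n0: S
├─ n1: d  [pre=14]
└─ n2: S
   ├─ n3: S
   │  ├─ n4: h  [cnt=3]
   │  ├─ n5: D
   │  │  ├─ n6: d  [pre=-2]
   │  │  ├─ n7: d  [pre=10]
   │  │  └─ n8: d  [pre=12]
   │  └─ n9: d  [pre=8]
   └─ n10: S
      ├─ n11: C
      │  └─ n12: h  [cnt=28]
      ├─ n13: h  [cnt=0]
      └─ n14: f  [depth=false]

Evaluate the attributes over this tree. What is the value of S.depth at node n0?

"m"

1. n1.pre = 14  [terminal]
2. n4.cnt = 3  [terminal]
3. n5.tag = 18  [h.cnt + 15]
4. n5.ok = true  [h.cnt > 2]
5. n6.pre = -2  [terminal]
6. n7.pre = 10  [terminal]
7. n8.pre = 12  [terminal]
8. n5.sig = true  [D.ok == true]
9. n5.lim = "wr"  ["wr"]
10. n9.pre = 8  [terminal]
11. n3.lim = false  [h.cnt > 3]
12. n3.depth = "wrw"  [D.lim ++ "w"]
13. n3.fin = "wrn"  [D.lim ++ "n"]
14. n12.cnt = 28  [terminal]
15. n11.live = 26  [h.cnt - 2]
16. n11.pre = true  [h.cnt > 27]
17. n13.cnt = 0  [terminal]
18. n14.depth = false  [terminal]
19. n10.lim = false  [h.cnt == C.live]
20. n10.depth = "xx"  ["xx"]
21. n10.fin = "pk"  ["pk"]
22. n2.lim = false  [S₂.lim == true]
23. n2.depth = "wrnwrw"  [S₁.fin ++ S₁.depth]
24. n2.fin = "zwrw"  ["z" ++ S₁.depth]
25. n0.lim = false  [false]
26. n0.depth = "m"  [if S₁.lim then S₁.fin else "m"]
27. n0.fin = "u"  [if S₁.lim then S₁.fin else "u"]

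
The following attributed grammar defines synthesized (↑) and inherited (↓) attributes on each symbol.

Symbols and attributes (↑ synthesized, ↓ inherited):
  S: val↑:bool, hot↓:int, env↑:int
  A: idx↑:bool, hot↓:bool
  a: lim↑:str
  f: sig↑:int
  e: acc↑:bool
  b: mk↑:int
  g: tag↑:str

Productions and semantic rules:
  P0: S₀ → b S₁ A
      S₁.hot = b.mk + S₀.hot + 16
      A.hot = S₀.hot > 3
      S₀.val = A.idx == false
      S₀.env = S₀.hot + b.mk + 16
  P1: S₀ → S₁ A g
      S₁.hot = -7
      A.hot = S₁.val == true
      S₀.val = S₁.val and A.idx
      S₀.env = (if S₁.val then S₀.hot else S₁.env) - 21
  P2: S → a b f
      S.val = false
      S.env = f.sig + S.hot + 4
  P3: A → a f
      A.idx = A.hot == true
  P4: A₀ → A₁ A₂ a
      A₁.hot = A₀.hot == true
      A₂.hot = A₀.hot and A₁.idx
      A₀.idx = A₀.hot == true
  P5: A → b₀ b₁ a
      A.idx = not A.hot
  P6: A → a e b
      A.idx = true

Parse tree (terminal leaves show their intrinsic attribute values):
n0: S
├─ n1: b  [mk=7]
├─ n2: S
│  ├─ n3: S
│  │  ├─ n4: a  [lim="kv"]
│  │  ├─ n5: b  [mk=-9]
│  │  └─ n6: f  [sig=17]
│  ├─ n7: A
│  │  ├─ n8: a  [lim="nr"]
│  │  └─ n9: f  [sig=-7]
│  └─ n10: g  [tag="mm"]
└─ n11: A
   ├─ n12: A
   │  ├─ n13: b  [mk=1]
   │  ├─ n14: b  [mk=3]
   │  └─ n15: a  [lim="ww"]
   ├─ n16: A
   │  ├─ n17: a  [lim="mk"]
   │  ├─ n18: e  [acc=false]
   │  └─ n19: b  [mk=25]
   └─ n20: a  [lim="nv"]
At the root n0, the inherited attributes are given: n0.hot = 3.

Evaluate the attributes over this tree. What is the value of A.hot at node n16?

1. n0.hot = 3  [given at root]
2. n1.mk = 7  [terminal]
3. n2.hot = 26  [b.mk + S₀.hot + 16]
4. n3.hot = -7  [-7]
5. n4.lim = "kv"  [terminal]
6. n5.mk = -9  [terminal]
7. n6.sig = 17  [terminal]
8. n3.val = false  [false]
9. n3.env = 14  [f.sig + S.hot + 4]
10. n7.hot = false  [S₁.val == true]
11. n8.lim = "nr"  [terminal]
12. n9.sig = -7  [terminal]
13. n7.idx = false  [A.hot == true]
14. n10.tag = "mm"  [terminal]
15. n2.val = false  [S₁.val and A.idx]
16. n2.env = -7  [(if S₁.val then S₀.hot else S₁.env) - 21]
17. n11.hot = false  [S₀.hot > 3]
18. n12.hot = false  [A₀.hot == true]
19. n13.mk = 1  [terminal]
20. n14.mk = 3  [terminal]
21. n15.lim = "ww"  [terminal]
22. n12.idx = true  [not A.hot]
23. n16.hot = false  [A₀.hot and A₁.idx]
24. n17.lim = "mk"  [terminal]
25. n18.acc = false  [terminal]
26. n19.mk = 25  [terminal]
27. n16.idx = true  [true]
28. n20.lim = "nv"  [terminal]
29. n11.idx = false  [A₀.hot == true]
30. n0.val = true  [A.idx == false]
31. n0.env = 26  [S₀.hot + b.mk + 16]

false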